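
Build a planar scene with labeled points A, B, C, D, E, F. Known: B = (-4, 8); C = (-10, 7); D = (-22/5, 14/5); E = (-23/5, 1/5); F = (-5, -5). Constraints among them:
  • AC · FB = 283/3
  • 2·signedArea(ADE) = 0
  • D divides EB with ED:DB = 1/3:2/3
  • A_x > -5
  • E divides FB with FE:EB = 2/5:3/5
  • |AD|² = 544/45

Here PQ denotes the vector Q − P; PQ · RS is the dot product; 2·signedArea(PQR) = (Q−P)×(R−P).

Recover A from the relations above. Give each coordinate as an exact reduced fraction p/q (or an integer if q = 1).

A = (-14/3, -2/3)

1. A_x = -14/3  [2·signedArea(ADE) = 0 ∩ AC · FB = 283/3]
2. A_y = -2/3  [2·signedArea(ADE) = 0 ∩ AC · FB = 283/3]
   → A = (-14/3, -2/3)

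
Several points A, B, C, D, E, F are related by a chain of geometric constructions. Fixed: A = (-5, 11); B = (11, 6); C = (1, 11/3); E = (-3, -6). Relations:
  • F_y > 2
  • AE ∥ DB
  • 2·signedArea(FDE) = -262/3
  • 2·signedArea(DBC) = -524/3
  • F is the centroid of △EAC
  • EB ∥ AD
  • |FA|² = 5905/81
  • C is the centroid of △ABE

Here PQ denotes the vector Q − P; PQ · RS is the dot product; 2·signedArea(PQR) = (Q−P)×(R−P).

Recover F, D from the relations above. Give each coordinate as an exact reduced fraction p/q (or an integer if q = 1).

D = (9, 23)
F = (-7/3, 26/9)

1. F_x = -7/3  [F is the centroid of △EAC]
2. F_y = 26/9  [F is the centroid of △EAC]
   → F = (-7/3, 26/9)
3. D_x = 9  [AE ∥ DB ∩ EB ∥ AD]
4. D_y = 23  [AE ∥ DB ∩ EB ∥ AD]
   → D = (9, 23)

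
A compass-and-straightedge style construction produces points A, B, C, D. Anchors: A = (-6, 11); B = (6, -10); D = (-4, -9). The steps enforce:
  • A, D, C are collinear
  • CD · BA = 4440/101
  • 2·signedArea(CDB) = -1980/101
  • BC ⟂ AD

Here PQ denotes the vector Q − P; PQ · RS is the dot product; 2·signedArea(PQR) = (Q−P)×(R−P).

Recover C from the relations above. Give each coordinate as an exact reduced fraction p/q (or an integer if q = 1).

1. C_x = -384/101  [A, D, C are collinear ∩ BC ⟂ AD]
2. C_y = -1109/101  [A, D, C are collinear ∩ BC ⟂ AD]
   → C = (-384/101, -1109/101)

C = (-384/101, -1109/101)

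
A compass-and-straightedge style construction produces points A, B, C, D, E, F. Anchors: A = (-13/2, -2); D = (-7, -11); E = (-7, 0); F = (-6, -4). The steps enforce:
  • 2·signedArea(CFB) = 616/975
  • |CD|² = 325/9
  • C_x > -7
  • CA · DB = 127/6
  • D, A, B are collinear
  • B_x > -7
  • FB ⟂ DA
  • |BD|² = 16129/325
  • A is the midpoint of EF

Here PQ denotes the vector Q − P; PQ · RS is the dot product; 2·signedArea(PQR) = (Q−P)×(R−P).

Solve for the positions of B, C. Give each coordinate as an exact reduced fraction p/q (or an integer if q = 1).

1. B_x = -2148/325  [D, A, B are collinear ∩ FB ⟂ DA]
2. B_y = -1289/325  [D, A, B are collinear ∩ FB ⟂ DA]
   → B = (-2148/325, -1289/325)
3. C_x = -20/3  [line -127/325·x + -2286/325·y + -7366/195 = 0 ∩ |CD|² = 325/9]
4. C_y = -5  [line -127/325·x + -2286/325·y + -7366/195 = 0 ∩ |CD|² = 325/9]
   → C = (-20/3, -5)

B = (-2148/325, -1289/325)
C = (-20/3, -5)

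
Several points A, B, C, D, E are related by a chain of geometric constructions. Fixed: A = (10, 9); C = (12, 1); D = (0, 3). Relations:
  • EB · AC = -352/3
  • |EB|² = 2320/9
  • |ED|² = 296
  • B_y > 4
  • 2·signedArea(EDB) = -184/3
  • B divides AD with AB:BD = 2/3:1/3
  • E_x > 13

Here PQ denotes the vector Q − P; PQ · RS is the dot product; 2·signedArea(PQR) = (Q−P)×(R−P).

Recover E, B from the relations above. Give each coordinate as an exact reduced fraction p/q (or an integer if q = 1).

1. B_x = 10/3  [B divides AD with AB:BD = 2/3:1/3]
2. B_y = 5  [B divides AD with AB:BD = 2/3:1/3]
   → B = (10/3, 5)
3. E_x = 14  [2·signedArea(EDB) = -184/3 ∩ EB · AC = -352/3]
4. E_y = -7  [2·signedArea(EDB) = -184/3 ∩ EB · AC = -352/3]
   → E = (14, -7)

B = (10/3, 5)
E = (14, -7)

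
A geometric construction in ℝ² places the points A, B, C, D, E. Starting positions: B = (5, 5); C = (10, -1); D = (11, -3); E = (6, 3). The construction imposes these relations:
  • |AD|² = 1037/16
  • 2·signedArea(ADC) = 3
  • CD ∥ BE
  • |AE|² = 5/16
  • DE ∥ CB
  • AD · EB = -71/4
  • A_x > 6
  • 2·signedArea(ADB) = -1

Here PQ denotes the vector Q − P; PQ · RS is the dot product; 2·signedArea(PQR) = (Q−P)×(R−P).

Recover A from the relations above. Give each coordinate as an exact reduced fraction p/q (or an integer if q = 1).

1. A_x = 25/4  [AD · EB = -71/4 ∩ 2·signedArea(ADC) = 3]
2. A_y = 7/2  [AD · EB = -71/4 ∩ 2·signedArea(ADC) = 3]
   → A = (25/4, 7/2)

A = (25/4, 7/2)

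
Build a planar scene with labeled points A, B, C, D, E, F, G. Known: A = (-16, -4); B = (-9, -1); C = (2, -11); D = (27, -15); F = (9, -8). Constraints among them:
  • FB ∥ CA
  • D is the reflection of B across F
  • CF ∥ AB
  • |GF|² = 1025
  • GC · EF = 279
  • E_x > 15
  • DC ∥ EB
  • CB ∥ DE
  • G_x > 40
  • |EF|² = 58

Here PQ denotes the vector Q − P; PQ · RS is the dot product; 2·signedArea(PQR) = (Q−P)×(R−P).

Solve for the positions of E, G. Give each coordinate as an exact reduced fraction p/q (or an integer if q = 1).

E = (16, -5)
G = (41, -9)

1. E_x = 16  [DC ∥ EB ∩ CB ∥ DE]
2. E_y = -5  [DC ∥ EB ∩ CB ∥ DE]
   → E = (16, -5)
3. G_x = 41  [line 7·x + 3·y + -260 = 0 ∩ |GF|² = 1025]
4. G_y = -9  [line 7·x + 3·y + -260 = 0 ∩ |GF|² = 1025]
   → G = (41, -9)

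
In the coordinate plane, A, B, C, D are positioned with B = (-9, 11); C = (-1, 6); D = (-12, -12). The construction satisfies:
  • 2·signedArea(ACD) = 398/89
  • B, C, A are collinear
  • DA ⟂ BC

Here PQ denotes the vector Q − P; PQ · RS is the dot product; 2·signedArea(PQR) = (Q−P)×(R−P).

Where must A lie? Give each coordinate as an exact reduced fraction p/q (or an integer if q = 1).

1. A_x = -73/89  [B, C, A are collinear ∩ DA ⟂ BC]
2. A_y = 524/89  [B, C, A are collinear ∩ DA ⟂ BC]
   → A = (-73/89, 524/89)

A = (-73/89, 524/89)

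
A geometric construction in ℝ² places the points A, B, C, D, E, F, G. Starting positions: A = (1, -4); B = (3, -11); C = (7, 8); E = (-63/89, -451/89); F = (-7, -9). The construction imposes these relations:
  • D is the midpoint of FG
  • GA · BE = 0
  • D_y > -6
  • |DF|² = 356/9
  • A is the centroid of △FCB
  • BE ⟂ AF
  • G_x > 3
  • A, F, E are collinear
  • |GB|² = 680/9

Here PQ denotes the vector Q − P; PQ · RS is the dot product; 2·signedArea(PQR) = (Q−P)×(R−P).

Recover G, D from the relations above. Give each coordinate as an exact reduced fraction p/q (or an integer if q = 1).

D = (-5/3, -17/3)
G = (11/3, -7/3)

1. G_x = 11/3  [line 330/89·x + -528/89·y + -2442/89 = 0 ∩ |GB|² = 680/9]
2. G_y = -7/3  [line 330/89·x + -528/89·y + -2442/89 = 0 ∩ |GB|² = 680/9]
   → G = (11/3, -7/3)
3. D_x = -5/3  [D is the midpoint of FG]
4. D_y = -17/3  [D is the midpoint of FG]
   → D = (-5/3, -17/3)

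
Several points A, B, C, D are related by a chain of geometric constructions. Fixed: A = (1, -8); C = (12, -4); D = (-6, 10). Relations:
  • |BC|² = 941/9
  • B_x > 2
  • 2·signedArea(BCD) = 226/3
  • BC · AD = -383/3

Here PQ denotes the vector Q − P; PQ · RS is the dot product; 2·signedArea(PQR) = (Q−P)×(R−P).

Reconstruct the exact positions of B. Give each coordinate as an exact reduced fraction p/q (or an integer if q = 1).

B = (7/3, -2/3)

1. B_x = 7/3  [2·signedArea(BCD) = 226/3 ∩ BC · AD = -383/3]
2. B_y = -2/3  [2·signedArea(BCD) = 226/3 ∩ BC · AD = -383/3]
   → B = (7/3, -2/3)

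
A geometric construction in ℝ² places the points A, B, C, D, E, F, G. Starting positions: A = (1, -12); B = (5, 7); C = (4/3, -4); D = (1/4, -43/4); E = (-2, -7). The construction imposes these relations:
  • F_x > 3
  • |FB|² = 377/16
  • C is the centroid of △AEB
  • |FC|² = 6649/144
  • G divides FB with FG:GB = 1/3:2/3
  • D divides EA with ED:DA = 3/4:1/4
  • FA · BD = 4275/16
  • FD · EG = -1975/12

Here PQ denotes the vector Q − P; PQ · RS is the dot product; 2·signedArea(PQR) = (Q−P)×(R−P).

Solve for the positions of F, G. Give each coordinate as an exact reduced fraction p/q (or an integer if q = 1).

1. F_x = 4  [line 19/4·x + 71/4·y + -943/16 = 0 ∩ |FC|² = 6649/144]
2. F_y = 9/4  [line 19/4·x + 71/4·y + -943/16 = 0 ∩ |FC|² = 6649/144]
   → F = (4, 9/4)
3. G_x = 13/3  [G divides FB with FG:GB = 1/3:2/3]
4. G_y = 23/6  [G divides FB with FG:GB = 1/3:2/3]
   → G = (13/3, 23/6)

F = (4, 9/4)
G = (13/3, 23/6)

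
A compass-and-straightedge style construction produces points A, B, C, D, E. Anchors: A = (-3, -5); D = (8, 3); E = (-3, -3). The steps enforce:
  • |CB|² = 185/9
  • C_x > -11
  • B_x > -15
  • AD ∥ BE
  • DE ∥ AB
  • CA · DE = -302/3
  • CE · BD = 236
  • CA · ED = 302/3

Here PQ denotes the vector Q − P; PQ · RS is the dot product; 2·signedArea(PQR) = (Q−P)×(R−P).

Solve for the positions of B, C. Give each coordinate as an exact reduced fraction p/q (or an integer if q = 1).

B = (-14, -11)
C = (-31/3, -25/3)

1. B_x = -14  [AD ∥ BE ∩ DE ∥ AB]
2. B_y = -11  [AD ∥ BE ∩ DE ∥ AB]
   → B = (-14, -11)
3. C_x = -31/3  [CE · BD = 236 ∩ CA · DE = -302/3]
4. C_y = -25/3  [CE · BD = 236 ∩ CA · DE = -302/3]
   → C = (-31/3, -25/3)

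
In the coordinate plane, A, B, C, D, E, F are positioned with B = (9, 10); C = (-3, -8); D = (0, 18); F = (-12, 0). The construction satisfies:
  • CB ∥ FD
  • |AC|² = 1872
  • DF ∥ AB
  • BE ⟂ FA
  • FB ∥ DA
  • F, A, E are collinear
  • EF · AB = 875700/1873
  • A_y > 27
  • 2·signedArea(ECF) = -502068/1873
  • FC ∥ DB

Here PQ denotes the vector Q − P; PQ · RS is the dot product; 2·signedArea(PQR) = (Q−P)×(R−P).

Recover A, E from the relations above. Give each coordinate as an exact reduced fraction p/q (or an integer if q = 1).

A = (21, 28)
E = (9633/1873, 27244/1873)

1. A_x = 21  [DF ∥ AB ∩ FB ∥ DA]
2. A_y = 28  [DF ∥ AB ∩ FB ∥ DA]
   → A = (21, 28)
3. E_x = 9633/1873  [F, A, E are collinear ∩ BE ⟂ FA]
4. E_y = 27244/1873  [F, A, E are collinear ∩ BE ⟂ FA]
   → E = (9633/1873, 27244/1873)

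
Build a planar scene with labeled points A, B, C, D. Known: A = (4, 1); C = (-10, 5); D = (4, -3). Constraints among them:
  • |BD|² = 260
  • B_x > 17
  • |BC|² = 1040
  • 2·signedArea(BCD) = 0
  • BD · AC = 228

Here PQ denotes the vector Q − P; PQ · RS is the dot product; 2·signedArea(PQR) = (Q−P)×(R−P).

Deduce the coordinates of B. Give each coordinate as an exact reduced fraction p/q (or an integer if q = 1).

1. B_x = 18  [2·signedArea(BCD) = 0 ∩ BD · AC = 228]
2. B_y = -11  [2·signedArea(BCD) = 0 ∩ BD · AC = 228]
   → B = (18, -11)

B = (18, -11)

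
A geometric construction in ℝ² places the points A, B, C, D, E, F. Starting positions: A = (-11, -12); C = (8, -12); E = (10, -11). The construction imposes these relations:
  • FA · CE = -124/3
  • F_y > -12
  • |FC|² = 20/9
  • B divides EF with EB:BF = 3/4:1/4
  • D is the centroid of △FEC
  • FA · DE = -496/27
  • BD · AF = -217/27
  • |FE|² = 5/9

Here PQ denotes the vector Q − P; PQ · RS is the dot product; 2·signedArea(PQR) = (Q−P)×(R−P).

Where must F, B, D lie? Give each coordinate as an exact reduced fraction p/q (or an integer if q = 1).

B = (19/2, -45/4)
D = (82/9, -103/9)
F = (28/3, -34/3)

1. F_x = 28/3  [line -2·x + -1·y + 22/3 = 0 ∩ |FC|² = 20/9]
2. F_y = -34/3  [line -2·x + -1·y + 22/3 = 0 ∩ |FC|² = 20/9]
   → F = (28/3, -34/3)
3. B_x = 19/2  [B divides EF with EB:BF = 3/4:1/4]
4. B_y = -45/4  [B divides EF with EB:BF = 3/4:1/4]
   → B = (19/2, -45/4)
5. D_x = 82/9  [D is the centroid of △FEC]
6. D_y = -103/9  [D is the centroid of △FEC]
   → D = (82/9, -103/9)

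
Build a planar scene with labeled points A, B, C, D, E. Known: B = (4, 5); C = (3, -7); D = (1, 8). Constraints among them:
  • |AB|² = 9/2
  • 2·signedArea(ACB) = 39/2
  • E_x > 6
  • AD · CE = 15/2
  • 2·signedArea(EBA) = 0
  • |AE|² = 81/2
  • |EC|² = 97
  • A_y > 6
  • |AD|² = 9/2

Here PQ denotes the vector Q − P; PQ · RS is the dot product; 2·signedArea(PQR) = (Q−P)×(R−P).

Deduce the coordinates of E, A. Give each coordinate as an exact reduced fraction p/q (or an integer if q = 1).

A = (5/2, 13/2)
E = (7, 2)

1. A_x = 5/2  [line -12·x + 1·y + 47/2 = 0 ∩ |AB|² = 9/2]
2. A_y = 13/2  [line -12·x + 1·y + 47/2 = 0 ∩ |AB|² = 9/2]
   → A = (5/2, 13/2)
3. E_x = 7  [2·signedArea(EBA) = 0 ∩ AD · CE = 15/2]
4. E_y = 2  [2·signedArea(EBA) = 0 ∩ AD · CE = 15/2]
   → E = (7, 2)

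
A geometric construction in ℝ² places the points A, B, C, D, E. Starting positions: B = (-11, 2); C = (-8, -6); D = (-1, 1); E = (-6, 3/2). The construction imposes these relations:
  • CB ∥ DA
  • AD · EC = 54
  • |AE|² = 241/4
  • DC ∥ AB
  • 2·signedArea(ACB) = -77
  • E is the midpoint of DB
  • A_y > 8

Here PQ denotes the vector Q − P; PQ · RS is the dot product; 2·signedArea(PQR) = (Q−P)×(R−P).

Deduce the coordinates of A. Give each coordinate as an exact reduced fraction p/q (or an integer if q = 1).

A = (-4, 9)

1. A_x = -4  [DC ∥ AB ∩ CB ∥ DA]
2. A_y = 9  [DC ∥ AB ∩ CB ∥ DA]
   → A = (-4, 9)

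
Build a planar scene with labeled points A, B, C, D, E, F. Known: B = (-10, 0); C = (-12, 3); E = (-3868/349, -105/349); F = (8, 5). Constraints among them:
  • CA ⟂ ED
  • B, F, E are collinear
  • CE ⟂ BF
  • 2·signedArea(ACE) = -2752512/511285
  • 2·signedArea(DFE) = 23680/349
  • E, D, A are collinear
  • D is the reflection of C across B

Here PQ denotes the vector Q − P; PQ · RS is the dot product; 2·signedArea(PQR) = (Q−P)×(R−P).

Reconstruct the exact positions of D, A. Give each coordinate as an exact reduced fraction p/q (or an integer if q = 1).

A = (-6768444/511285, 810783/511285)
D = (-8, -3)

1. D_x = -8  [D is the reflection of C across B]
2. D_y = -3  [D is the reflection of C across B]
   → D = (-8, -3)
3. A_x = -6768444/511285  [E, D, A are collinear ∩ CA ⟂ ED]
4. A_y = 810783/511285  [E, D, A are collinear ∩ CA ⟂ ED]
   → A = (-6768444/511285, 810783/511285)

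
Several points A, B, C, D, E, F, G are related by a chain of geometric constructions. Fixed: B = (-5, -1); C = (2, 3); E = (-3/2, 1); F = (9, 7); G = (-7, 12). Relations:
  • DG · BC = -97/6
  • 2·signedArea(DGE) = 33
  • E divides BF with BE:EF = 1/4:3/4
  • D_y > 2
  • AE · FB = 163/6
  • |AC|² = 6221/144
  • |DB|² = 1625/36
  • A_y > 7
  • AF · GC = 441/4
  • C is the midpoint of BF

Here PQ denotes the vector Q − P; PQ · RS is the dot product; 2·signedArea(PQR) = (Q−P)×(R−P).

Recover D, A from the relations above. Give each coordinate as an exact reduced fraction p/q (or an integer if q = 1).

A = (-37/12, 43/6)
D = (5/6, 7/3)

1. D_x = 5/6  [DG · BC = -97/6 ∩ 2·signedArea(DGE) = 33]
2. D_y = 7/3  [DG · BC = -97/6 ∩ 2·signedArea(DGE) = 33]
   → D = (5/6, 7/3)
3. A_x = -37/12  [AF · GC = 441/4 ∩ AE · FB = 163/6]
4. A_y = 43/6  [AF · GC = 441/4 ∩ AE · FB = 163/6]
   → A = (-37/12, 43/6)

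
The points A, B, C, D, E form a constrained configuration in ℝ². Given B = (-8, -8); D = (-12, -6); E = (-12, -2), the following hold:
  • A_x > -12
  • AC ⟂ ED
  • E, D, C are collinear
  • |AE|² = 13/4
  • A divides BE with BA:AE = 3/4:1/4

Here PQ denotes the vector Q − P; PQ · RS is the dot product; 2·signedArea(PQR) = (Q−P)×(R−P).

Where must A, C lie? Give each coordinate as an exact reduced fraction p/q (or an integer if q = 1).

1. A_x = -11  [A divides BE with BA:AE = 3/4:1/4]
2. A_y = -7/2  [A divides BE with BA:AE = 3/4:1/4]
   → A = (-11, -7/2)
3. C_x = -12  [E, D, C are collinear ∩ AC ⟂ ED]
4. C_y = -7/2  [E, D, C are collinear ∩ AC ⟂ ED]
   → C = (-12, -7/2)

A = (-11, -7/2)
C = (-12, -7/2)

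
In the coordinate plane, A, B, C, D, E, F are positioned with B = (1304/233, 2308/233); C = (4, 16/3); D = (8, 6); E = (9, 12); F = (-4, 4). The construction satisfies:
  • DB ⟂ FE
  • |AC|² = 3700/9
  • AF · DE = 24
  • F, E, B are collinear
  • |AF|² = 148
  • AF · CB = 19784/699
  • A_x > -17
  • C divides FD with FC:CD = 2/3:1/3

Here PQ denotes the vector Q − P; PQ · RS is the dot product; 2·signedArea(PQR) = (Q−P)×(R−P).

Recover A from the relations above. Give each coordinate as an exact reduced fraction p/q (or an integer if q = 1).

A = (-16, 2)

1. A_x = -16  [AF · DE = 24 ∩ AF · CB = 19784/699]
2. A_y = 2  [AF · DE = 24 ∩ AF · CB = 19784/699]
   → A = (-16, 2)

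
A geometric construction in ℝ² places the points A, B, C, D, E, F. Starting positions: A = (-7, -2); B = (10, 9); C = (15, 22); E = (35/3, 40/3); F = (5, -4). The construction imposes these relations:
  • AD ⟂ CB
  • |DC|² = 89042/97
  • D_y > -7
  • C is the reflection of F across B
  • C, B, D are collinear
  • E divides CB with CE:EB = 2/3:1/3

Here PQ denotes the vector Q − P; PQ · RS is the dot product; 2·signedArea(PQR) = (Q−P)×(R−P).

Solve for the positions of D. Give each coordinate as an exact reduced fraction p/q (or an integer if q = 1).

D = (400/97, -609/97)

1. D_x = 400/97  [C, B, D are collinear ∩ AD ⟂ CB]
2. D_y = -609/97  [C, B, D are collinear ∩ AD ⟂ CB]
   → D = (400/97, -609/97)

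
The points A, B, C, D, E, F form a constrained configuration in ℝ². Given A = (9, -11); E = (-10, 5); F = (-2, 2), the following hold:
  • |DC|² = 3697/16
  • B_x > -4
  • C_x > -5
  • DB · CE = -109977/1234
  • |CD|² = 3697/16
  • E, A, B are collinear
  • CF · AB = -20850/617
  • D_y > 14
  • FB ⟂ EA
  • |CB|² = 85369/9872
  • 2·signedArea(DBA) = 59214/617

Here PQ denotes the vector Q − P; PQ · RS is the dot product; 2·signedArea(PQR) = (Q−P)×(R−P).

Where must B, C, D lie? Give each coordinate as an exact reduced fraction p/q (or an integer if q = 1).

B = (-2370/617, -115/617)
C = (-4, 11/4)
D = (-13, 15)

1. B_x = -2370/617  [E, A, B are collinear ∩ FB ⟂ EA]
2. B_y = -115/617  [E, A, B are collinear ∩ FB ⟂ EA]
   → B = (-2370/617, -115/617)
3. C_x = -4  [line 7923/617·x + -6672/617·y + 50040/617 = 0 ∩ |CB|² = 85369/9872]
4. C_y = 11/4  [line 7923/617·x + -6672/617·y + 50040/617 = 0 ∩ |CB|² = 85369/9872]
   → C = (-4, 11/4)
5. D_x = -13  [2·signedArea(DBA) = 59214/617 ∩ DB · CE = -109977/1234]
6. D_y = 15  [2·signedArea(DBA) = 59214/617 ∩ DB · CE = -109977/1234]
   → D = (-13, 15)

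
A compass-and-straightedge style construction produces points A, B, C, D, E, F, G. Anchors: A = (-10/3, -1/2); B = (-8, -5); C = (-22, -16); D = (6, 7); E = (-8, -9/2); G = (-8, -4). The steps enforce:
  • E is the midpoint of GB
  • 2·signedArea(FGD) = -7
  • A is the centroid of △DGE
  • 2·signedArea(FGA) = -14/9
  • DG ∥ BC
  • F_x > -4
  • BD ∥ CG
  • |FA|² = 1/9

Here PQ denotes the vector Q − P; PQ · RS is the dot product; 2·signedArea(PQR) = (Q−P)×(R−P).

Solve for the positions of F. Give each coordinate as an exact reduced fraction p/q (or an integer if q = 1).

F = (-10/3, -5/6)

1. F_x = -10/3  [2·signedArea(FGA) = -14/9 ∩ 2·signedArea(FGD) = -7]
2. F_y = -5/6  [2·signedArea(FGA) = -14/9 ∩ 2·signedArea(FGD) = -7]
   → F = (-10/3, -5/6)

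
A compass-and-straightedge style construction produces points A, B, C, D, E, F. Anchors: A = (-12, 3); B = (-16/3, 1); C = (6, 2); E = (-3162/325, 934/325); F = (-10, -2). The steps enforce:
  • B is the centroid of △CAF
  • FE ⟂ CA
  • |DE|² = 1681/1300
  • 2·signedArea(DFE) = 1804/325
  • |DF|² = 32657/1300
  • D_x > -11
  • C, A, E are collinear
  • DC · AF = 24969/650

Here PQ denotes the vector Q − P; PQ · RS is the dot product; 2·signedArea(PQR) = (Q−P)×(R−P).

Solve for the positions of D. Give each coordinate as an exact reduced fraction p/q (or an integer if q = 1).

1. D_x = -3531/325  [2·signedArea(DFE) = 1804/325 ∩ DC · AF = 24969/650]
2. D_y = 1909/650  [2·signedArea(DFE) = 1804/325 ∩ DC · AF = 24969/650]
   → D = (-3531/325, 1909/650)

D = (-3531/325, 1909/650)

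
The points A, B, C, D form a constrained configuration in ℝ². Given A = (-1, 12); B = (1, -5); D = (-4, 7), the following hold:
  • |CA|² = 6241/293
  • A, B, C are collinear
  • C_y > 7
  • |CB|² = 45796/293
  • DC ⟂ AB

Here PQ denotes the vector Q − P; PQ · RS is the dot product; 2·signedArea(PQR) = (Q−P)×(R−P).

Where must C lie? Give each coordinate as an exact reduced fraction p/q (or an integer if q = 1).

1. C_x = -135/293  [A, B, C are collinear ∩ DC ⟂ AB]
2. C_y = 2173/293  [A, B, C are collinear ∩ DC ⟂ AB]
   → C = (-135/293, 2173/293)

C = (-135/293, 2173/293)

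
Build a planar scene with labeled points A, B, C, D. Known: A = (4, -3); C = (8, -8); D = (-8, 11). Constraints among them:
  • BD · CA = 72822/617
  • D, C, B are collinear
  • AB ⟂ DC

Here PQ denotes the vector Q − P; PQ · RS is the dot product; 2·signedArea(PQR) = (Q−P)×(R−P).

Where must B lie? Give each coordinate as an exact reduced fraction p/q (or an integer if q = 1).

B = (2392/617, -1915/617)

1. B_x = 2392/617  [D, C, B are collinear ∩ AB ⟂ DC]
2. B_y = -1915/617  [D, C, B are collinear ∩ AB ⟂ DC]
   → B = (2392/617, -1915/617)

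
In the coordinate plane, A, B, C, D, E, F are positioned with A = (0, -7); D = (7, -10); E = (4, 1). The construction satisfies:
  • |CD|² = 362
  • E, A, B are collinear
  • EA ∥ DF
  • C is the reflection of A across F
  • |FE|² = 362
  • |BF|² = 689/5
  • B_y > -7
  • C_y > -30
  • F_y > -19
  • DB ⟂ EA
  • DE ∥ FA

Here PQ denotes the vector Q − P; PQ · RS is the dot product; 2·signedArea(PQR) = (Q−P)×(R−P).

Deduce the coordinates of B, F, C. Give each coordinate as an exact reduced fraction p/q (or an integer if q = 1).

B = (1/5, -33/5)
C = (6, -29)
F = (3, -18)

1. B_x = 1/5  [E, A, B are collinear ∩ DB ⟂ EA]
2. B_y = -33/5  [E, A, B are collinear ∩ DB ⟂ EA]
   → B = (1/5, -33/5)
3. F_x = 3  [DE ∥ FA ∩ EA ∥ DF]
4. F_y = -18  [DE ∥ FA ∩ EA ∥ DF]
   → F = (3, -18)
5. C_x = 6  [C is the reflection of A across F]
6. C_y = -29  [C is the reflection of A across F]
   → C = (6, -29)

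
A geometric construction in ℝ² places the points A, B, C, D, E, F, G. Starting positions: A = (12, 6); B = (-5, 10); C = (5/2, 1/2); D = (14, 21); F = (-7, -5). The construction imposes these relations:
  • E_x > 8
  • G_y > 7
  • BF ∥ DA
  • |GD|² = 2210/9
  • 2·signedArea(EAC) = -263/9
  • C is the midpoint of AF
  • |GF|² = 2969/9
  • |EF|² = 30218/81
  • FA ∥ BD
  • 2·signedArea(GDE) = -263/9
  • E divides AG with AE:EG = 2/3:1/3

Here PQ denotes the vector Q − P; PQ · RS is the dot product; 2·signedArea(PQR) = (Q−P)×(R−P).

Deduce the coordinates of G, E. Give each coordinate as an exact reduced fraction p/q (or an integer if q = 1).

1. E_x = 74/9  [line 11/2·x + -19/2·y + 182/9 = 0 ∩ |EF|² = 30218/81]
2. E_y = 62/9  [line 11/2·x + -19/2·y + 182/9 = 0 ∩ |EF|² = 30218/81]
   → E = (74/9, 62/9)
3. G_x = 19/3  [2·signedArea(GDE) = -263/9 ∩ E divides AG with AE:EG = 2/3:1/3]
4. G_y = 22/3  [2·signedArea(GDE) = -263/9 ∩ E divides AG with AE:EG = 2/3:1/3]
   → G = (19/3, 22/3)

E = (74/9, 62/9)
G = (19/3, 22/3)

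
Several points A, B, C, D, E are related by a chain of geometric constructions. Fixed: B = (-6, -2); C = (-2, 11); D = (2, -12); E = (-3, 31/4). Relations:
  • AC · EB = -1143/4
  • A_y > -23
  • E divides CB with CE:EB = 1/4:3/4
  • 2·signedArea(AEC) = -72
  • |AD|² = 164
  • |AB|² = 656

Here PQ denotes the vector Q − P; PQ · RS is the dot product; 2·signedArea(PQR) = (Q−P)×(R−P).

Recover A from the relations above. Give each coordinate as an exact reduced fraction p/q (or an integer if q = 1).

A = (10, -22)

1. A_x = 10  [AC · EB = -1143/4 ∩ 2·signedArea(AEC) = -72]
2. A_y = -22  [AC · EB = -1143/4 ∩ 2·signedArea(AEC) = -72]
   → A = (10, -22)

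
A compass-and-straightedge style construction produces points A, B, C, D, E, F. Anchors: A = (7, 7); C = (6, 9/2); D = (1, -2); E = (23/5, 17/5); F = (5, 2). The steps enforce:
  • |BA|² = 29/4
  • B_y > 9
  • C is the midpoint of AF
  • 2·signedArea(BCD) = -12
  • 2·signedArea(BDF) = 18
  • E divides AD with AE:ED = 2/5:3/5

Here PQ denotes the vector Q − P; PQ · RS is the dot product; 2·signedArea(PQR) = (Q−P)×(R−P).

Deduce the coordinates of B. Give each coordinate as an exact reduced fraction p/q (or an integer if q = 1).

1. B_x = 8  [2·signedArea(BDF) = 18 ∩ 2·signedArea(BCD) = -12]
2. B_y = 19/2  [2·signedArea(BDF) = 18 ∩ 2·signedArea(BCD) = -12]
   → B = (8, 19/2)

B = (8, 19/2)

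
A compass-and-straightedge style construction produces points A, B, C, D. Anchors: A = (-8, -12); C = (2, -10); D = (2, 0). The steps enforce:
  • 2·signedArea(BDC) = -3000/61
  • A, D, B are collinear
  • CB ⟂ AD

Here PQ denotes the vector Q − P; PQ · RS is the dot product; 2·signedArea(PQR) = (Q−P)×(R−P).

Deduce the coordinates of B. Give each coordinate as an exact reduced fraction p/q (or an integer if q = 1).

1. B_x = -178/61  [A, D, B are collinear ∩ CB ⟂ AD]
2. B_y = -360/61  [A, D, B are collinear ∩ CB ⟂ AD]
   → B = (-178/61, -360/61)

B = (-178/61, -360/61)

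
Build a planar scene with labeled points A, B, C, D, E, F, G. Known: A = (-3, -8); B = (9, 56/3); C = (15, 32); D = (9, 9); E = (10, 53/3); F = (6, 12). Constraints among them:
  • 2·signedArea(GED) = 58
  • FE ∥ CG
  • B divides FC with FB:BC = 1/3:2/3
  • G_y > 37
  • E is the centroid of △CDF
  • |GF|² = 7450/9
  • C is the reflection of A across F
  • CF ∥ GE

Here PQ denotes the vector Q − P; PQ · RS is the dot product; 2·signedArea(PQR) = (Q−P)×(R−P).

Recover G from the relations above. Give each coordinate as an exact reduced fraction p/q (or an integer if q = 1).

1. G_x = 19  [CF ∥ GE ∩ FE ∥ CG]
2. G_y = 113/3  [CF ∥ GE ∩ FE ∥ CG]
   → G = (19, 113/3)

G = (19, 113/3)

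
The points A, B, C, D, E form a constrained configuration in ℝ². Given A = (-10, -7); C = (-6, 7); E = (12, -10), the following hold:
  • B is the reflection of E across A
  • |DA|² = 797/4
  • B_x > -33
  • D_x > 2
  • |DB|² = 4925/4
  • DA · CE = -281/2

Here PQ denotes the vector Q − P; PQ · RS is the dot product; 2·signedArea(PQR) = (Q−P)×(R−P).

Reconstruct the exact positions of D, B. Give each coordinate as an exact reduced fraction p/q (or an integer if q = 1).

B = (-32, -4)
D = (3, -3/2)

1. D_x = 3  [line -18·x + 17·y + 159/2 = 0 ∩ |DA|² = 797/4]
2. D_y = -3/2  [line -18·x + 17·y + 159/2 = 0 ∩ |DA|² = 797/4]
   → D = (3, -3/2)
3. B_x = -32  [B is the reflection of E across A]
4. B_y = -4  [B is the reflection of E across A]
   → B = (-32, -4)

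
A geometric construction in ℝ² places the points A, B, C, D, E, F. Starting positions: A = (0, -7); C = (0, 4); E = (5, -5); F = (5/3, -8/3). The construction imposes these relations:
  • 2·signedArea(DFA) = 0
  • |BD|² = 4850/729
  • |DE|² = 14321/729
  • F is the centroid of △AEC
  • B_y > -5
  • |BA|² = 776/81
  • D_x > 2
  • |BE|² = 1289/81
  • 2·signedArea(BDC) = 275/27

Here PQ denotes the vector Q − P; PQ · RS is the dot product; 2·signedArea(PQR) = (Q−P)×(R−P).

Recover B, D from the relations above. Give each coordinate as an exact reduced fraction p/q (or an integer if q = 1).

B = (10/9, -37/9)
D = (55/27, -46/27)

1. D_x = 55/27  [line 13/3·x + -5/3·y + -35/3 = 0 ∩ |DE|² = 14321/729]
2. D_y = -46/27  [line 13/3·x + -5/3·y + -35/3 = 0 ∩ |DE|² = 14321/729]
   → D = (55/27, -46/27)
3. B_x = 10/9  [line -154/27·x + -55/27·y + -55/27 = 0 ∩ |BA|² = 776/81]
4. B_y = -37/9  [line -154/27·x + -55/27·y + -55/27 = 0 ∩ |BA|² = 776/81]
   → B = (10/9, -37/9)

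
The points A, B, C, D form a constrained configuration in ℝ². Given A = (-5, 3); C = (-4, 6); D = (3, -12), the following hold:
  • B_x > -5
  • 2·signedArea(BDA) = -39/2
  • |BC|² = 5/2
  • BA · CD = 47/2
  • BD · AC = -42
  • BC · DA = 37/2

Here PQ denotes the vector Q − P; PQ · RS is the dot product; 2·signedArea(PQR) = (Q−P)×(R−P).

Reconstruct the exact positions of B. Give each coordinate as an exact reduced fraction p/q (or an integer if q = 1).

B = (-9/2, 9/2)

1. B_x = -9/2  [BA · CD = 47/2 ∩ 2·signedArea(BDA) = -39/2]
2. B_y = 9/2  [BA · CD = 47/2 ∩ 2·signedArea(BDA) = -39/2]
   → B = (-9/2, 9/2)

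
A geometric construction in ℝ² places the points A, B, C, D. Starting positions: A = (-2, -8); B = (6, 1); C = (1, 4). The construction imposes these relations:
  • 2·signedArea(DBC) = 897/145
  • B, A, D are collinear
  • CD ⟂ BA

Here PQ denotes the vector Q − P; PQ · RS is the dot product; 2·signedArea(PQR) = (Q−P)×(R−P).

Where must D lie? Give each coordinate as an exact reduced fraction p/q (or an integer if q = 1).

D = (766/145, 28/145)

1. D_x = 766/145  [B, A, D are collinear ∩ CD ⟂ BA]
2. D_y = 28/145  [B, A, D are collinear ∩ CD ⟂ BA]
   → D = (766/145, 28/145)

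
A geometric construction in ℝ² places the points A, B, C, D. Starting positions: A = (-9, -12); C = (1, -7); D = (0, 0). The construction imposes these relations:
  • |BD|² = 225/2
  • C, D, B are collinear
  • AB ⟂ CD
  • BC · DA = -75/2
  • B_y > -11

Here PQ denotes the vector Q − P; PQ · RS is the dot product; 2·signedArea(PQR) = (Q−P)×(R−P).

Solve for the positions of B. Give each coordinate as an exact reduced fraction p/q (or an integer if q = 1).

1. B_x = 3/2  [C, D, B are collinear ∩ AB ⟂ CD]
2. B_y = -21/2  [C, D, B are collinear ∩ AB ⟂ CD]
   → B = (3/2, -21/2)

B = (3/2, -21/2)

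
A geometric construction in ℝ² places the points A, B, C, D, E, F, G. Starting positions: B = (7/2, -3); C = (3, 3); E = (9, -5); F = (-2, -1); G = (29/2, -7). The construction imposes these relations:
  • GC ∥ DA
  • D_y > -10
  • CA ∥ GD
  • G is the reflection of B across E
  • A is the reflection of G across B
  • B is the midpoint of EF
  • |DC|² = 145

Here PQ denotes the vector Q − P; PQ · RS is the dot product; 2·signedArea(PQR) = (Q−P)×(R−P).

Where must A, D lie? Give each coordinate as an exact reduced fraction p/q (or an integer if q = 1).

1. A_x = -15/2  [A is the reflection of G across B]
2. A_y = 1  [A is the reflection of G across B]
   → A = (-15/2, 1)
3. D_x = 4  [GC ∥ DA ∩ CA ∥ GD]
4. D_y = -9  [GC ∥ DA ∩ CA ∥ GD]
   → D = (4, -9)

A = (-15/2, 1)
D = (4, -9)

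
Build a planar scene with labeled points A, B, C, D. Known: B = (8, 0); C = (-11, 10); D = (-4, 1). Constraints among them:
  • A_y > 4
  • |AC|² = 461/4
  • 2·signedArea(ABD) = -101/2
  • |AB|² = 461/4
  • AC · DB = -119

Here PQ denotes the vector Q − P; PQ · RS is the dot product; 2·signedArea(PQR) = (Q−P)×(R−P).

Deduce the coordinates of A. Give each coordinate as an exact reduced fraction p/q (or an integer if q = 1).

A = (-3/2, 5)

1. A_x = -3/2  [2·signedArea(ABD) = -101/2 ∩ AC · DB = -119]
2. A_y = 5  [2·signedArea(ABD) = -101/2 ∩ AC · DB = -119]
   → A = (-3/2, 5)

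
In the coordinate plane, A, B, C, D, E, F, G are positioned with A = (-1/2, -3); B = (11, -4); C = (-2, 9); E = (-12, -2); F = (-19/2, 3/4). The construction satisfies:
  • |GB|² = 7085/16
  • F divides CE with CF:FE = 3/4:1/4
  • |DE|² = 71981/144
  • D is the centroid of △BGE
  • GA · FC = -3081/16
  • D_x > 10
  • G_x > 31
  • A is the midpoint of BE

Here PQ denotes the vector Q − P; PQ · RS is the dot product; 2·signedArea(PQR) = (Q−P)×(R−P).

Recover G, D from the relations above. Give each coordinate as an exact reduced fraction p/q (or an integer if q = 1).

1. G_x = 63/2  [line -15/2·x + -33/4·y + 2625/16 = 0 ∩ |GB|² = 7085/16]
2. G_y = -35/4  [line -15/2·x + -33/4·y + 2625/16 = 0 ∩ |GB|² = 7085/16]
   → G = (63/2, -35/4)
3. D_x = 61/6  [D is the centroid of △BGE]
4. D_y = -59/12  [D is the centroid of △BGE]
   → D = (61/6, -59/12)

D = (61/6, -59/12)
G = (63/2, -35/4)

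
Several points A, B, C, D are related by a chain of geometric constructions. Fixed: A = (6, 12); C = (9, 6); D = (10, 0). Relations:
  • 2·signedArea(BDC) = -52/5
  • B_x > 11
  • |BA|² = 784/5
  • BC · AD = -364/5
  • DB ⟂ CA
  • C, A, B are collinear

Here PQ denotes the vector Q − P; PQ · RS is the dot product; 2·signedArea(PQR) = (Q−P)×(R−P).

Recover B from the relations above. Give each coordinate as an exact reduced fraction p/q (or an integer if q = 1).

B = (58/5, 4/5)

1. B_x = 58/5  [C, A, B are collinear ∩ DB ⟂ CA]
2. B_y = 4/5  [C, A, B are collinear ∩ DB ⟂ CA]
   → B = (58/5, 4/5)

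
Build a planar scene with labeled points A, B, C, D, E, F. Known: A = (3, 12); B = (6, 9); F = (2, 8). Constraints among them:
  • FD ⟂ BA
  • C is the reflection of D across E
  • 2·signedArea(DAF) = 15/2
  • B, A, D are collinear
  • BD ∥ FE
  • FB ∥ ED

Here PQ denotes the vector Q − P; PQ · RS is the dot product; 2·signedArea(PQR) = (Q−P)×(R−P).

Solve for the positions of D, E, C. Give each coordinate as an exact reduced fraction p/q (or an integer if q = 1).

1. D_x = 9/2  [B, A, D are collinear ∩ FD ⟂ BA]
2. D_y = 21/2  [B, A, D are collinear ∩ FD ⟂ BA]
   → D = (9/2, 21/2)
3. E_x = 1/2  [FB ∥ ED ∩ BD ∥ FE]
4. E_y = 19/2  [FB ∥ ED ∩ BD ∥ FE]
   → E = (1/2, 19/2)
5. C_x = -7/2  [C is the reflection of D across E]
6. C_y = 17/2  [C is the reflection of D across E]
   → C = (-7/2, 17/2)

C = (-7/2, 17/2)
D = (9/2, 21/2)
E = (1/2, 19/2)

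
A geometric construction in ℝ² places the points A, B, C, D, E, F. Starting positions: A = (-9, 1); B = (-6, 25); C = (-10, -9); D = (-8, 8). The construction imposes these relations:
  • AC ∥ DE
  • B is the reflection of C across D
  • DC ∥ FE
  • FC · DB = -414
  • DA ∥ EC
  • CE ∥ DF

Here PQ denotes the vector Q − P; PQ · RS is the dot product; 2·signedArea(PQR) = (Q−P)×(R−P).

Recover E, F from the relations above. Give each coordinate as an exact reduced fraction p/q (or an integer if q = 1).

E = (-9, -2)
F = (-7, 15)

1. E_x = -9  [DA ∥ EC ∩ AC ∥ DE]
2. E_y = -2  [DA ∥ EC ∩ AC ∥ DE]
   → E = (-9, -2)
3. F_x = -7  [DC ∥ FE ∩ CE ∥ DF]
4. F_y = 15  [DC ∥ FE ∩ CE ∥ DF]
   → F = (-7, 15)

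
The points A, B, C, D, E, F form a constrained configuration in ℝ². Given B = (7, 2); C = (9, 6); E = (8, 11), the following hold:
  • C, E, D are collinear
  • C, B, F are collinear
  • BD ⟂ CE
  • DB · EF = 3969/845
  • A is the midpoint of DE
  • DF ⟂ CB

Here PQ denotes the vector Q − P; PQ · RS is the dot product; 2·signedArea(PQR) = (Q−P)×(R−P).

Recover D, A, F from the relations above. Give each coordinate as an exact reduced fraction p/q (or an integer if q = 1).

A = (115/13, 88/13)
D = (126/13, 33/13)
F = (504/65, 228/65)

1. D_x = 126/13  [C, E, D are collinear ∩ BD ⟂ CE]
2. D_y = 33/13  [C, E, D are collinear ∩ BD ⟂ CE]
   → D = (126/13, 33/13)
3. A_x = 115/13  [A is the midpoint of DE]
4. A_y = 88/13  [A is the midpoint of DE]
   → A = (115/13, 88/13)
5. F_x = 504/65  [C, B, F are collinear ∩ DF ⟂ CB]
6. F_y = 228/65  [C, B, F are collinear ∩ DF ⟂ CB]
   → F = (504/65, 228/65)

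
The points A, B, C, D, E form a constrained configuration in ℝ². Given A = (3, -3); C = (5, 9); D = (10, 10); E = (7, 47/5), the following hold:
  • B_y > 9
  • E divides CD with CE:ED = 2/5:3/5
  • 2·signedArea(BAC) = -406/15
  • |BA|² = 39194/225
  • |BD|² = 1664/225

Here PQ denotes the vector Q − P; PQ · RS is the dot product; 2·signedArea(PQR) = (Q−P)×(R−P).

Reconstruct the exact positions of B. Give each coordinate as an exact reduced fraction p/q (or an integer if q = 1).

1. B_x = 22/3  [line -12·x + 2·y + 1036/15 = 0 ∩ |BA|² = 39194/225]
2. B_y = 142/15  [line -12·x + 2·y + 1036/15 = 0 ∩ |BA|² = 39194/225]
   → B = (22/3, 142/15)

B = (22/3, 142/15)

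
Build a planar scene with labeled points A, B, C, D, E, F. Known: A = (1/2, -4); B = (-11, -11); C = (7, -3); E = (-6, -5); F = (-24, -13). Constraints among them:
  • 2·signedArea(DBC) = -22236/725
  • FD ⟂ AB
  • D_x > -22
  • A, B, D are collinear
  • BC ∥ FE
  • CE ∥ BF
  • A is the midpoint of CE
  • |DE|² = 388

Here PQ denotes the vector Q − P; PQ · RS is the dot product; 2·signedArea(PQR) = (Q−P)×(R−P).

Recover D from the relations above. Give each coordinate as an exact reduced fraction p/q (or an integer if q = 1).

1. D_x = -15496/725  [A, B, D are collinear ∩ FD ⟂ AB]
2. D_y = -12553/725  [A, B, D are collinear ∩ FD ⟂ AB]
   → D = (-15496/725, -12553/725)

D = (-15496/725, -12553/725)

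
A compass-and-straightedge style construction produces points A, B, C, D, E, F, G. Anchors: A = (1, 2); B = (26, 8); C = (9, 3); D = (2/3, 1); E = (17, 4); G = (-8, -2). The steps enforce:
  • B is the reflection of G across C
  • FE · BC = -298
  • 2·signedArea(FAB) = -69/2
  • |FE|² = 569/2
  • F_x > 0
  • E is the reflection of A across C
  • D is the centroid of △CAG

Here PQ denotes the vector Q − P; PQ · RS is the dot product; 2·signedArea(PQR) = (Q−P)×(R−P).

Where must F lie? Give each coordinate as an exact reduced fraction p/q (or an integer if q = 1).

F = (1/2, 1/2)

1. F_x = 1/2  [FE · BC = -298 ∩ 2·signedArea(FAB) = -69/2]
2. F_y = 1/2  [FE · BC = -298 ∩ 2·signedArea(FAB) = -69/2]
   → F = (1/2, 1/2)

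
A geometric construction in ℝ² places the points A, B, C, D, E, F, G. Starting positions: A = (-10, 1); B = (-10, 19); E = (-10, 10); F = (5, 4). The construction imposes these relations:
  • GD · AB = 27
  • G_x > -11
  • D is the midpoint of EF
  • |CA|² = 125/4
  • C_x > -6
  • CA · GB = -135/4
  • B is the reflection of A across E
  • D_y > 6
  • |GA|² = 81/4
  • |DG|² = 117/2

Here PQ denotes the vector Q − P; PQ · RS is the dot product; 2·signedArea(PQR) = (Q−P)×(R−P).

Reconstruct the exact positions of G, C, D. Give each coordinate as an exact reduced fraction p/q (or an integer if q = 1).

C = (-5, 7/2)
D = (-5/2, 7)
G = (-10, 11/2)

1. D_x = -5/2  [D is the midpoint of EF]
2. D_y = 7  [D is the midpoint of EF]
   → D = (-5/2, 7)
3. G_y = 11/2  [GD · AB = 27]
4. G_x = -10  [|GA|² = 81/4]
   → G = (-10, 11/2)
5. C_y = 7/2  [CA · GB = -135/4]
6. C_x = -5  [|CA|² = 125/4]
   → C = (-5, 7/2)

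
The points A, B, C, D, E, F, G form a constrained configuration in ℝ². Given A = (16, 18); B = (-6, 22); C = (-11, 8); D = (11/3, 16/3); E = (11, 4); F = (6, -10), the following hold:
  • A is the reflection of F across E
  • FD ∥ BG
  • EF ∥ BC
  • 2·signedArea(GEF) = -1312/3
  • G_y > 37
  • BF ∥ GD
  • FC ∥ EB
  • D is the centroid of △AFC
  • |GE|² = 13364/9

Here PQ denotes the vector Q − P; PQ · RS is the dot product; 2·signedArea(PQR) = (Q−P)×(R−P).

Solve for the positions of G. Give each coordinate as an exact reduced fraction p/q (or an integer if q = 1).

1. G_x = -25/3  [BF ∥ GD ∩ FD ∥ BG]
2. G_y = 112/3  [BF ∥ GD ∩ FD ∥ BG]
   → G = (-25/3, 112/3)

G = (-25/3, 112/3)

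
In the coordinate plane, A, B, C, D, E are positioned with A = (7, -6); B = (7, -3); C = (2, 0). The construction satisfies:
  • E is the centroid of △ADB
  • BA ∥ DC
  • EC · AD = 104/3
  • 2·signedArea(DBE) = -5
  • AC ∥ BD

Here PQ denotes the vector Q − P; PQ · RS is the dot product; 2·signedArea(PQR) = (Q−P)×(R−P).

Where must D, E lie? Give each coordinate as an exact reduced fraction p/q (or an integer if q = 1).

1. D_x = 2  [BA ∥ DC ∩ AC ∥ BD]
2. D_y = 3  [BA ∥ DC ∩ AC ∥ BD]
   → D = (2, 3)
3. E_x = 16/3  [E is the centroid of △ADB]
4. E_y = -2  [E is the centroid of △ADB]
   → E = (16/3, -2)

D = (2, 3)
E = (16/3, -2)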